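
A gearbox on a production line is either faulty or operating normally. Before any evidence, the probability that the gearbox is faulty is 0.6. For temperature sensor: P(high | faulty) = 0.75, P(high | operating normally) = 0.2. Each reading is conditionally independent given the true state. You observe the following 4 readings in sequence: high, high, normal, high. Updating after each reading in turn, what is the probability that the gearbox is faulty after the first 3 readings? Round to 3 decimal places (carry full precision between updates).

0.868

After 'high': P(faulty) = 0.75·0.6000 / (0.75·0.6000 + 0.2·0.4000) ≈ 0.8491
After 'high': P(faulty) = 0.75·0.8491 / (0.75·0.8491 + 0.2·0.1509) ≈ 0.9547
After 'normal': P(faulty) = 0.25·0.9547 / (0.25·0.9547 + 0.8·0.0453) ≈ 0.8683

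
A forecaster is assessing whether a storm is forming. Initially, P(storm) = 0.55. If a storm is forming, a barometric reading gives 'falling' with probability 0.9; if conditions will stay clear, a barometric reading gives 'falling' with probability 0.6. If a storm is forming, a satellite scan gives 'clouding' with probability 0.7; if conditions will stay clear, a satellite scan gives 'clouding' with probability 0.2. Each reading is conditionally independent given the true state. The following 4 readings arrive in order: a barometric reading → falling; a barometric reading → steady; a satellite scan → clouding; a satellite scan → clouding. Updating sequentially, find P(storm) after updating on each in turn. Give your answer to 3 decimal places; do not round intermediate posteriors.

0.849

After a barometric reading='falling': P(storm) = 0.9·0.5500 / (0.9·0.5500 + 0.6·0.4500) ≈ 0.6471
After a barometric reading='steady': P(storm) = 0.1·0.6471 / (0.1·0.6471 + 0.4·0.3529) ≈ 0.3143
After a satellite scan='clouding': P(storm) = 0.7·0.3143 / (0.7·0.3143 + 0.2·0.6857) ≈ 0.6160
After a satellite scan='clouding': P(storm) = 0.7·0.6160 / (0.7·0.6160 + 0.2·0.3840) ≈ 0.8488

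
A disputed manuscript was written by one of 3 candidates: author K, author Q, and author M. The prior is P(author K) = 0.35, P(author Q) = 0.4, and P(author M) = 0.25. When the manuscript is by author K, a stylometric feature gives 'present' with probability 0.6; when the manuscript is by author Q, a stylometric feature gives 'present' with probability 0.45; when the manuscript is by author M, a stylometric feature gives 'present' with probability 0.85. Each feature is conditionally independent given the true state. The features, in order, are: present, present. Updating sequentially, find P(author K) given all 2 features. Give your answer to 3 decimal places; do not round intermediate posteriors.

0.325

After 'present': normaliser = 0.6·0.3500 + 0.45·0.4000 + 0.85·0.2500; P(author K) ≈ 0.3485, P(author Q) ≈ 0.2988, P(author M) ≈ 0.3527
After 'present': normaliser = 0.6·0.3485 + 0.45·0.2988 + 0.85·0.3527; P(author K) ≈ 0.3251, P(author Q) ≈ 0.2090, P(author M) ≈ 0.4660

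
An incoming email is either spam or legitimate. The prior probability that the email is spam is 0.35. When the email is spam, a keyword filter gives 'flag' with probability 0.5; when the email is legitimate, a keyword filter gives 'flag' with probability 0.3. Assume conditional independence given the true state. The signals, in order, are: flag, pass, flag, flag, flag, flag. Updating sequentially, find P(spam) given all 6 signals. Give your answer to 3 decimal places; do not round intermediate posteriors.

After 'flag': P(spam) = 0.5·0.3500 / (0.5·0.3500 + 0.3·0.6500) ≈ 0.4730
After 'pass': P(spam) = 0.5·0.4730 / (0.5·0.4730 + 0.7·0.5270) ≈ 0.3906
After 'flag': P(spam) = 0.5·0.3906 / (0.5·0.3906 + 0.3·0.6094) ≈ 0.5165
After 'flag': P(spam) = 0.5·0.5165 / (0.5·0.5165 + 0.3·0.4835) ≈ 0.6404
After 'flag': P(spam) = 0.5·0.6404 / (0.5·0.6404 + 0.3·0.3596) ≈ 0.7480
After 'flag': P(spam) = 0.5·0.7480 / (0.5·0.7480 + 0.3·0.2520) ≈ 0.8318

0.832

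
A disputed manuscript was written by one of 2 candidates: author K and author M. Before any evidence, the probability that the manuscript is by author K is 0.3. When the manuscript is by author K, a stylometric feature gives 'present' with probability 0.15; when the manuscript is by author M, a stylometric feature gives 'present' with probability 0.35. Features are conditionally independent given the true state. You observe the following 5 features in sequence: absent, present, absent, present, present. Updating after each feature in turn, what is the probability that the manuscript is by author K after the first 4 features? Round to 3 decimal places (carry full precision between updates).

0.119

Apply Bayes' rule sequentially, carrying P(author K) forward.
After 'absent': P(author K) = 0.85·0.3000 / (0.85·0.3000 + 0.65·0.7000) ≈ 0.3592
After 'present': P(author K) = 0.15·0.3592 / (0.15·0.3592 + 0.35·0.6408) ≈ 0.1937
After 'absent': P(author K) = 0.85·0.1937 / (0.85·0.1937 + 0.65·0.8063) ≈ 0.2390
After 'present': P(author K) = 0.15·0.2390 / (0.15·0.2390 + 0.35·0.7610) ≈ 0.1186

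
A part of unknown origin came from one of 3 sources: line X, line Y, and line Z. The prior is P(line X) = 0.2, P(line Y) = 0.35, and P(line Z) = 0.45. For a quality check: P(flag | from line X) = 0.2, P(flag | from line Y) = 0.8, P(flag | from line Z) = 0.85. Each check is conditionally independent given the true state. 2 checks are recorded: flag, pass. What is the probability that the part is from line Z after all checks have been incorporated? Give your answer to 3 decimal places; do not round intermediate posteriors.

Apply Bayes' rule sequentially, carrying P(line Z) forward.
After 'flag': normaliser = 0.2·0.2000 + 0.8·0.3500 + 0.85·0.4500; P(line X) ≈ 0.0569, P(line Y) ≈ 0.3986, P(line Z) ≈ 0.5445
After 'pass': normaliser = 0.8·0.0569 + 0.2·0.3986 + 0.15·0.5445; P(line X) ≈ 0.2201, P(line Y) ≈ 0.3852, P(line Z) ≈ 0.3947

0.395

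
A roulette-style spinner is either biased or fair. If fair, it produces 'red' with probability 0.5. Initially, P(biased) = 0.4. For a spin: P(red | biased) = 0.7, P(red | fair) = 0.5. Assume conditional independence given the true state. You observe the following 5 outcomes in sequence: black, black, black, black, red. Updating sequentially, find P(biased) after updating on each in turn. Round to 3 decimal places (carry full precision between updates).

Each posterior becomes the prior for the next update.
After 'black': P(biased) = 0.3·0.4000 / (0.3·0.4000 + 0.5·0.6000) ≈ 0.2857
After 'black': P(biased) = 0.3·0.2857 / (0.3·0.2857 + 0.5·0.7143) ≈ 0.1935
After 'black': P(biased) = 0.3·0.1935 / (0.3·0.1935 + 0.5·0.8065) ≈ 0.1259
After 'black': P(biased) = 0.3·0.1259 / (0.3·0.1259 + 0.5·0.8741) ≈ 0.0795
After 'red': P(biased) = 0.7·0.0795 / (0.7·0.0795 + 0.5·0.9205) ≈ 0.1079

0.108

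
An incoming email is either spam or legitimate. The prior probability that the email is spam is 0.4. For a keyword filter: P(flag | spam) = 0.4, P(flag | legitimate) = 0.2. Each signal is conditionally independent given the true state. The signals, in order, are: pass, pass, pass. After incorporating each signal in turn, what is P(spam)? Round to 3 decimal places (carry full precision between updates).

0.220

After 'pass': P(spam) = 0.6·0.4000 / (0.6·0.4000 + 0.8·0.6000) ≈ 0.3333
After 'pass': P(spam) = 0.6·0.3333 / (0.6·0.3333 + 0.8·0.6667) ≈ 0.2727
After 'pass': P(spam) = 0.6·0.2727 / (0.6·0.2727 + 0.8·0.7273) ≈ 0.2195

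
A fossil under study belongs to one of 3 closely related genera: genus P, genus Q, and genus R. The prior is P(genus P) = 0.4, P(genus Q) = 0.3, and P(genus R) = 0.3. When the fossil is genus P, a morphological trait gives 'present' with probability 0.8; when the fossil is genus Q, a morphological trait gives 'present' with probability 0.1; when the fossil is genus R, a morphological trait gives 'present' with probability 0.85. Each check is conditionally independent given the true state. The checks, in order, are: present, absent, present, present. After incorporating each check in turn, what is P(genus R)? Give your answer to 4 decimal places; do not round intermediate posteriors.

Apply Bayes' rule sequentially, carrying P(genus R) forward.
After 'present': normaliser = 0.8·0.4000 + 0.1·0.3000 + 0.85·0.3000; P(genus P) ≈ 0.5289, P(genus Q) ≈ 0.0496, P(genus R) ≈ 0.4215
After 'absent': normaliser = 0.2·0.5289 + 0.9·0.0496 + 0.15·0.4215; P(genus P) ≈ 0.4952, P(genus Q) ≈ 0.2089, P(genus R) ≈ 0.2959
After 'present': normaliser = 0.8·0.4952 + 0.1·0.2089 + 0.85·0.2959; P(genus P) ≈ 0.5925, P(genus Q) ≈ 0.0312, P(genus R) ≈ 0.3762
After 'present': normaliser = 0.8·0.5925 + 0.1·0.0312 + 0.85·0.3762; P(genus P) ≈ 0.5948, P(genus Q) ≈ 0.0039, P(genus R) ≈ 0.4013

0.4013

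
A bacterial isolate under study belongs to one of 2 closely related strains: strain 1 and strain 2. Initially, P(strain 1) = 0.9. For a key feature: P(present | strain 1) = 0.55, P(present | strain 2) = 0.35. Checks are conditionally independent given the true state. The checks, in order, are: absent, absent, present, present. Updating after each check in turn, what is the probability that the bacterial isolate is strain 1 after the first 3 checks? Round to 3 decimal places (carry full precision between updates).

After 'absent': P(strain 1) = 0.45·0.9000 / (0.45·0.9000 + 0.65·0.1000) ≈ 0.8617
After 'absent': P(strain 1) = 0.45·0.8617 / (0.45·0.8617 + 0.65·0.1383) ≈ 0.8118
After 'present': P(strain 1) = 0.55·0.8118 / (0.55·0.8118 + 0.35·0.1882) ≈ 0.8714

0.871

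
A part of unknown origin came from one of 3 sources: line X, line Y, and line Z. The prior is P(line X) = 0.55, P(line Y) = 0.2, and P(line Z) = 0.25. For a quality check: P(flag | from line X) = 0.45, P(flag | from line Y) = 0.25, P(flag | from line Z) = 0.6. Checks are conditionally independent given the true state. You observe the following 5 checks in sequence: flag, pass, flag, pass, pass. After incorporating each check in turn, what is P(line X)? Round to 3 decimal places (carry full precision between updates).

After 'flag': normaliser = 0.45·0.5500 + 0.25·0.2000 + 0.6·0.2500; P(line X) ≈ 0.5531, P(line Y) ≈ 0.1117, P(line Z) ≈ 0.3352
After 'pass': normaliser = 0.55·0.5531 + 0.75·0.1117 + 0.4·0.3352; P(line X) ≈ 0.5827, P(line Y) ≈ 0.1605, P(line Z) ≈ 0.2568
After 'flag': normaliser = 0.45·0.5827 + 0.25·0.1605 + 0.6·0.2568; P(line X) ≈ 0.5745, P(line Y) ≈ 0.0879, P(line Z) ≈ 0.3376
After 'pass': normaliser = 0.55·0.5745 + 0.75·0.0879 + 0.4·0.3376; P(line X) ≈ 0.6112, P(line Y) ≈ 0.1276, P(line Z) ≈ 0.2612
After 'pass': normaliser = 0.55·0.6112 + 0.75·0.1276 + 0.4·0.2612; P(line X) ≈ 0.6268, P(line Y) ≈ 0.1784, P(line Z) ≈ 0.1948

0.627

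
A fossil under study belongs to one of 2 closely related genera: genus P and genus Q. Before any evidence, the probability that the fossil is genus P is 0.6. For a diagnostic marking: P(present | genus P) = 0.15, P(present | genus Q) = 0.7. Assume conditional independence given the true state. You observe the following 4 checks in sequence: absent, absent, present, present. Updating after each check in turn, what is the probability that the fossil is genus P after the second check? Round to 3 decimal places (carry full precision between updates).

0.923

After 'absent': P(genus P) = 0.85·0.6000 / (0.85·0.6000 + 0.3·0.4000) ≈ 0.8095
After 'absent': P(genus P) = 0.85·0.8095 / (0.85·0.8095 + 0.3·0.1905) ≈ 0.9233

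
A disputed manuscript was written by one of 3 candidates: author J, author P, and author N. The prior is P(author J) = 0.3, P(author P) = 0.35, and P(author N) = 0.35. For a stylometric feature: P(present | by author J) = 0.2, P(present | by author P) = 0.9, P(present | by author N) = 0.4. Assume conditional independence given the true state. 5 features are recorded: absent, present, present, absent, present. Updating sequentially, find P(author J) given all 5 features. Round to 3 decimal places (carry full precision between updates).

After 'absent': normaliser = 0.8·0.3000 + 0.1·0.3500 + 0.6·0.3500; P(author J) ≈ 0.4948, P(author P) ≈ 0.0722, P(author N) ≈ 0.4330
After 'present': normaliser = 0.2·0.4948 + 0.9·0.0722 + 0.4·0.4330; P(author J) ≈ 0.2936, P(author P) ≈ 0.1927, P(author N) ≈ 0.5138
After 'present': normaliser = 0.2·0.2936 + 0.9·0.1927 + 0.4·0.5138; P(author J) ≈ 0.1342, P(author P) ≈ 0.3962, P(author N) ≈ 0.4696
After 'absent': normaliser = 0.8·0.1342 + 0.1·0.3962 + 0.6·0.4696; P(author J) ≈ 0.2504, P(author P) ≈ 0.0924, P(author N) ≈ 0.6572
After 'present': normaliser = 0.2·0.2504 + 0.9·0.0924 + 0.4·0.6572; P(author J) ≈ 0.1264, P(author P) ≈ 0.2100, P(author N) ≈ 0.6636

0.126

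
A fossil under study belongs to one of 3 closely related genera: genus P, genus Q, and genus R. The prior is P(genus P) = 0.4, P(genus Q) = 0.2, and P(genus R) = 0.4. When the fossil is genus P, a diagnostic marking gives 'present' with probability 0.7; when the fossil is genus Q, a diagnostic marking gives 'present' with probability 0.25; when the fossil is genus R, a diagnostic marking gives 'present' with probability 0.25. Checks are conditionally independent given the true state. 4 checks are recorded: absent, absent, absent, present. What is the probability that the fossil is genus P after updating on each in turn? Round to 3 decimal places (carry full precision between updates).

0.107

After 'absent': normaliser = 0.3·0.4000 + 0.75·0.2000 + 0.75·0.4000; P(genus P) ≈ 0.2105, P(genus Q) ≈ 0.2632, P(genus R) ≈ 0.5263
After 'absent': normaliser = 0.3·0.2105 + 0.75·0.2632 + 0.75·0.5263; P(genus P) ≈ 0.0964, P(genus Q) ≈ 0.3012, P(genus R) ≈ 0.6024
After 'absent': normaliser = 0.3·0.0964 + 0.75·0.3012 + 0.75·0.6024; P(genus P) ≈ 0.0409, P(genus Q) ≈ 0.3197, P(genus R) ≈ 0.6394
After 'present': normaliser = 0.7·0.0409 + 0.25·0.3197 + 0.25·0.6394; P(genus P) ≈ 0.1067, P(genus Q) ≈ 0.2978, P(genus R) ≈ 0.5955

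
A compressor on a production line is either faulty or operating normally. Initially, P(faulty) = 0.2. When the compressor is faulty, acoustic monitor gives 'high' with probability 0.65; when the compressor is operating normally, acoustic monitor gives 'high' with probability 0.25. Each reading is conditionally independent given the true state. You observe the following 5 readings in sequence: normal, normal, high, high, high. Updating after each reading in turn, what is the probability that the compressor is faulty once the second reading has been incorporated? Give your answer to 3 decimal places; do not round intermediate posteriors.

0.052

After 'normal': P(faulty) = 0.35·0.2000 / (0.35·0.2000 + 0.75·0.8000) ≈ 0.1045
After 'normal': P(faulty) = 0.35·0.1045 / (0.35·0.1045 + 0.75·0.8955) ≈ 0.0516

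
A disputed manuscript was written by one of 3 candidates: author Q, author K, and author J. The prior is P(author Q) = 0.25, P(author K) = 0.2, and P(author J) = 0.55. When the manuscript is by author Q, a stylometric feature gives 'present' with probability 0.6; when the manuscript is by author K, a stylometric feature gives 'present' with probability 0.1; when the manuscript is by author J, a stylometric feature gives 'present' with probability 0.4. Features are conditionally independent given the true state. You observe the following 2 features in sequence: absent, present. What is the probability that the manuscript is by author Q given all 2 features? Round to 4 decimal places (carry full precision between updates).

After 'absent': normaliser = 0.4·0.2500 + 0.9·0.2000 + 0.6·0.5500; P(author Q) ≈ 0.1639, P(author K) ≈ 0.2951, P(author J) ≈ 0.5410
After 'present': normaliser = 0.6·0.1639 + 0.1·0.2951 + 0.4·0.5410; P(author Q) ≈ 0.2857, P(author K) ≈ 0.0857, P(author J) ≈ 0.6286

0.2857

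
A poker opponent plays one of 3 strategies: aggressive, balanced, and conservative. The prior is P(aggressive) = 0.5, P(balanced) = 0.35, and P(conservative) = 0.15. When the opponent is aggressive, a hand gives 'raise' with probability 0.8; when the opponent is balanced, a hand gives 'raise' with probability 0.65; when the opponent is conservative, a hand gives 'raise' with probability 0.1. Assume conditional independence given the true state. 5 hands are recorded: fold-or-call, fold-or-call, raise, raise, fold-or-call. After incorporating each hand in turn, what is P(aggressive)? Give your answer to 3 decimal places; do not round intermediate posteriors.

0.256

After 'fold-or-call': normaliser = 0.2·0.5000 + 0.35·0.3500 + 0.9·0.1500; P(aggressive) ≈ 0.2797, P(balanced) ≈ 0.3427, P(conservative) ≈ 0.3776
After 'fold-or-call': normaliser = 0.2·0.2797 + 0.35·0.3427 + 0.9·0.3776; P(aggressive) ≈ 0.1085, P(balanced) ≈ 0.2325, P(conservative) ≈ 0.6590
After 'raise': normaliser = 0.8·0.1085 + 0.65·0.2325 + 0.1·0.6590; P(aggressive) ≈ 0.2856, P(balanced) ≈ 0.4975, P(conservative) ≈ 0.2169
After 'raise': normaliser = 0.8·0.2856 + 0.65·0.4975 + 0.1·0.2169; P(aggressive) ≈ 0.3984, P(balanced) ≈ 0.5638, P(conservative) ≈ 0.0378
After 'fold-or-call': normaliser = 0.2·0.3984 + 0.35·0.5638 + 0.9·0.0378; P(aggressive) ≈ 0.2562, P(balanced) ≈ 0.6344, P(conservative) ≈ 0.1094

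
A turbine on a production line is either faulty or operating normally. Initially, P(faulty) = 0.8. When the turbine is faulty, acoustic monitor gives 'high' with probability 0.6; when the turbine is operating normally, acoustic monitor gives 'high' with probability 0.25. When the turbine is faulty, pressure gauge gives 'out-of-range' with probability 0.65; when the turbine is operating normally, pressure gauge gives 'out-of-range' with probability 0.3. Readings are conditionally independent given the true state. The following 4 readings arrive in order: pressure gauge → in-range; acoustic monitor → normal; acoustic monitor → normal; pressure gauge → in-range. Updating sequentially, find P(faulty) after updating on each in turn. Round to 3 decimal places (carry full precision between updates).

0.221

Each posterior becomes the prior for the next update.
After pressure gauge='in-range': P(faulty) = 0.35·0.8000 / (0.35·0.8000 + 0.7·0.2000) ≈ 0.6667
After acoustic monitor='normal': P(faulty) = 0.4·0.6667 / (0.4·0.6667 + 0.75·0.3333) ≈ 0.5161
After acoustic monitor='normal': P(faulty) = 0.4·0.5161 / (0.4·0.5161 + 0.75·0.4839) ≈ 0.3626
After pressure gauge='in-range': P(faulty) = 0.35·0.3626 / (0.35·0.3626 + 0.7·0.6374) ≈ 0.2215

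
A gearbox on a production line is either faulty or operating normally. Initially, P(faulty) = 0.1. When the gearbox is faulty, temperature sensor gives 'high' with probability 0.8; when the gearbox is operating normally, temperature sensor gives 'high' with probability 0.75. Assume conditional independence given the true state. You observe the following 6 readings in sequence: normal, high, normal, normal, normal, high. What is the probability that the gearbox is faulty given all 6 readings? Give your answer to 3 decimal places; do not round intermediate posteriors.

0.049

After 'normal': P(faulty) = 0.2·0.1000 / (0.2·0.1000 + 0.25·0.9000) ≈ 0.0816
After 'high': P(faulty) = 0.8·0.0816 / (0.8·0.0816 + 0.75·0.9184) ≈ 0.0866
After 'normal': P(faulty) = 0.2·0.0866 / (0.2·0.0866 + 0.25·0.9134) ≈ 0.0705
After 'normal': P(faulty) = 0.2·0.0705 / (0.2·0.0705 + 0.25·0.9295) ≈ 0.0572
After 'normal': P(faulty) = 0.2·0.0572 / (0.2·0.0572 + 0.25·0.9428) ≈ 0.0463
After 'high': P(faulty) = 0.8·0.0463 / (0.8·0.0463 + 0.75·0.9537) ≈ 0.0492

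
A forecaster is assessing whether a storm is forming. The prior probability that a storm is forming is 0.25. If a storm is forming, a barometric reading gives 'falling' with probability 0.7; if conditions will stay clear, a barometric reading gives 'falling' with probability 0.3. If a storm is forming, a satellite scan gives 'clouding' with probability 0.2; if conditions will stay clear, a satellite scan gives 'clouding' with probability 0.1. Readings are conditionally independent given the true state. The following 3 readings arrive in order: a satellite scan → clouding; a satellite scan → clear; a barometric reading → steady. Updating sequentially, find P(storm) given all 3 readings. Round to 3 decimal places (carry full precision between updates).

0.203

After a satellite scan='clouding': P(storm) = 0.2·0.2500 / (0.2·0.2500 + 0.1·0.7500) ≈ 0.4000
After a satellite scan='clear': P(storm) = 0.8·0.4000 / (0.8·0.4000 + 0.9·0.6000) ≈ 0.3721
After a barometric reading='steady': P(storm) = 0.3·0.3721 / (0.3·0.3721 + 0.7·0.6279) ≈ 0.2025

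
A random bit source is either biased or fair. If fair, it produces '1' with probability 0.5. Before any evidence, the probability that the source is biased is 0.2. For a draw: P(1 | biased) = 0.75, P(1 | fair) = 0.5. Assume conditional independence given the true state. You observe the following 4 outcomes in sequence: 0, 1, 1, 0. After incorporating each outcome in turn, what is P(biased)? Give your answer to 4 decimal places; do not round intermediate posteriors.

0.1233

Apply Bayes' rule sequentially, carrying P(biased) forward.
After '0': P(biased) = 0.25·0.2000 / (0.25·0.2000 + 0.5·0.8000) ≈ 0.1111
After '1': P(biased) = 0.75·0.1111 / (0.75·0.1111 + 0.5·0.8889) ≈ 0.1579
After '1': P(biased) = 0.75·0.1579 / (0.75·0.1579 + 0.5·0.8421) ≈ 0.2195
After '0': P(biased) = 0.25·0.2195 / (0.25·0.2195 + 0.5·0.7805) ≈ 0.1233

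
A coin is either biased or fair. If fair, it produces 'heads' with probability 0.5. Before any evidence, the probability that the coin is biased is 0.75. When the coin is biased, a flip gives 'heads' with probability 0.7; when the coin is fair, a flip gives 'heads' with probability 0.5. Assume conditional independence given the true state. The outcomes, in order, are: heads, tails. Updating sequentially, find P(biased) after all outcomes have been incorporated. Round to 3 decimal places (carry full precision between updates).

After 'heads': P(biased) = 0.7·0.7500 / (0.7·0.7500 + 0.5·0.2500) ≈ 0.8077
After 'tails': P(biased) = 0.3·0.8077 / (0.3·0.8077 + 0.5·0.1923) ≈ 0.7159

0.716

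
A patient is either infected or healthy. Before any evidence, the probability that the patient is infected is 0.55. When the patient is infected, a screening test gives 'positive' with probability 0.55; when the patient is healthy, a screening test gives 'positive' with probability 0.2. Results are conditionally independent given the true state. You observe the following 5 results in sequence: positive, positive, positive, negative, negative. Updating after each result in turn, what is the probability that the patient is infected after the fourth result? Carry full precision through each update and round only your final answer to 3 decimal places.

Each posterior becomes the prior for the next update.
After 'positive': P(infected) = 0.55·0.5500 / (0.55·0.5500 + 0.2·0.4500) ≈ 0.7707
After 'positive': P(infected) = 0.55·0.7707 / (0.55·0.7707 + 0.2·0.2293) ≈ 0.9024
After 'positive': P(infected) = 0.55·0.9024 / (0.55·0.9024 + 0.2·0.0976) ≈ 0.9621
After 'negative': P(infected) = 0.45·0.9621 / (0.45·0.9621 + 0.8·0.0379) ≈ 0.9346

0.935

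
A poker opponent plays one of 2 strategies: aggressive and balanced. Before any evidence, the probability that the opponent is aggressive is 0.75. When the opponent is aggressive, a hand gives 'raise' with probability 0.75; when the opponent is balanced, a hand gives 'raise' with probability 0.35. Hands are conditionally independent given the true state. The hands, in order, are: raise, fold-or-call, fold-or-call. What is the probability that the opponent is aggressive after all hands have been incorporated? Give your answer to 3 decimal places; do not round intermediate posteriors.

0.487

Apply Bayes' rule sequentially, carrying P(aggressive) forward.
After 'raise': P(aggressive) = 0.75·0.7500 / (0.75·0.7500 + 0.35·0.2500) ≈ 0.8654
After 'fold-or-call': P(aggressive) = 0.25·0.8654 / (0.25·0.8654 + 0.65·0.1346) ≈ 0.7120
After 'fold-or-call': P(aggressive) = 0.25·0.7120 / (0.25·0.7120 + 0.65·0.2880) ≈ 0.4874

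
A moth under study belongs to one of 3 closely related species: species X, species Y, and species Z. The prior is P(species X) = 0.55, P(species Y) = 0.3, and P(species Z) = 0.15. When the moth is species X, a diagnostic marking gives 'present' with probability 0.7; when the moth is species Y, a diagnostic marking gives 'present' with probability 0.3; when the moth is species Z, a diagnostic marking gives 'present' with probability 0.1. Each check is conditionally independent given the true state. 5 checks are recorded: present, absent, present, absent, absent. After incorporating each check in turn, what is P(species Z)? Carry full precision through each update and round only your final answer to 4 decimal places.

0.0620

After 'present': normaliser = 0.7·0.5500 + 0.3·0.3000 + 0.1·0.1500; P(species X) ≈ 0.7857, P(species Y) ≈ 0.1837, P(species Z) ≈ 0.0306
After 'absent': normaliser = 0.3·0.7857 + 0.7·0.1837 + 0.9·0.0306; P(species X) ≈ 0.6016, P(species Y) ≈ 0.3281, P(species Z) ≈ 0.0703
After 'present': normaliser = 0.7·0.6016 + 0.3·0.3281 + 0.1·0.0703; P(species X) ≈ 0.7997, P(species Y) ≈ 0.1869, P(species Z) ≈ 0.0134
After 'absent': normaliser = 0.3·0.7997 + 0.7·0.1869 + 0.9·0.0134; P(species X) ≈ 0.6267, P(species Y) ≈ 0.3419, P(species Z) ≈ 0.0314
After 'absent': normaliser = 0.3·0.6267 + 0.7·0.3419 + 0.9·0.0314; P(species X) ≈ 0.4127, P(species Y) ≈ 0.5253, P(species Z) ≈ 0.0620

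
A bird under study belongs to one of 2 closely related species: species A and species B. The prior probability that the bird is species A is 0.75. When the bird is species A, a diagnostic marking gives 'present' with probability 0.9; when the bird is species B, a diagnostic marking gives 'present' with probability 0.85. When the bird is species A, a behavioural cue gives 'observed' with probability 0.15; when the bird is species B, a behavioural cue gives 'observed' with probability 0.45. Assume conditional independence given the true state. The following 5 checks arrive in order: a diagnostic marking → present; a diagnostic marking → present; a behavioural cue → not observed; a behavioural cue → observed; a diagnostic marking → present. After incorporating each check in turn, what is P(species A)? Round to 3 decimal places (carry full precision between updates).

0.647

After a diagnostic marking='present': P(species A) = 0.9·0.7500 / (0.9·0.7500 + 0.85·0.2500) ≈ 0.7606
After a diagnostic marking='present': P(species A) = 0.9·0.7606 / (0.9·0.7606 + 0.85·0.2394) ≈ 0.7708
After a behavioural cue='not observed': P(species A) = 0.85·0.7708 / (0.85·0.7708 + 0.55·0.2292) ≈ 0.8387
After a behavioural cue='observed': P(species A) = 0.15·0.8387 / (0.15·0.8387 + 0.45·0.1613) ≈ 0.6341
After a diagnostic marking='present': P(species A) = 0.9·0.6341 / (0.9·0.6341 + 0.85·0.3659) ≈ 0.6472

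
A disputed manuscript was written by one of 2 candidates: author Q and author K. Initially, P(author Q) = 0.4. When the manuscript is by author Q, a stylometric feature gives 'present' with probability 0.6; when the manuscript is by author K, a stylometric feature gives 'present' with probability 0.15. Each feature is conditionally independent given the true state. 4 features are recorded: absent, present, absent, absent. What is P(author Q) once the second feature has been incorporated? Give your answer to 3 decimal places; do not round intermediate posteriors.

0.557

After 'absent': P(author Q) = 0.4·0.4000 / (0.4·0.4000 + 0.85·0.6000) ≈ 0.2388
After 'present': P(author Q) = 0.6·0.2388 / (0.6·0.2388 + 0.15·0.7612) ≈ 0.5565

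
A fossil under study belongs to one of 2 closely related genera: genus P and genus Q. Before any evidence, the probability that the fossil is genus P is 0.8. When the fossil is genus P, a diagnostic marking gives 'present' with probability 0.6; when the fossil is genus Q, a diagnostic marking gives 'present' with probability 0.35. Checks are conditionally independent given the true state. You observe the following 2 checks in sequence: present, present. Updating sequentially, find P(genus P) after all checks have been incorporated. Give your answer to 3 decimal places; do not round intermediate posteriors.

0.922

After 'present': P(genus P) = 0.6·0.8000 / (0.6·0.8000 + 0.35·0.2000) ≈ 0.8727
After 'present': P(genus P) = 0.6·0.8727 / (0.6·0.8727 + 0.35·0.1273) ≈ 0.9216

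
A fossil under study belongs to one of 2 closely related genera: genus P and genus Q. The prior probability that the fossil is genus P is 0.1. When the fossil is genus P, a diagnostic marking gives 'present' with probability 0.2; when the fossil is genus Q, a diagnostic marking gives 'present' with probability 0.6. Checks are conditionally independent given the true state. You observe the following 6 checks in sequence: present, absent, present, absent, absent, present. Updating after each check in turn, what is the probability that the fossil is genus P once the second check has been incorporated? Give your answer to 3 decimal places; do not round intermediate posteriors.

After 'present': P(genus P) = 0.2·0.1000 / (0.2·0.1000 + 0.6·0.9000) ≈ 0.0357
After 'absent': P(genus P) = 0.8·0.0357 / (0.8·0.0357 + 0.4·0.9643) ≈ 0.0690

0.069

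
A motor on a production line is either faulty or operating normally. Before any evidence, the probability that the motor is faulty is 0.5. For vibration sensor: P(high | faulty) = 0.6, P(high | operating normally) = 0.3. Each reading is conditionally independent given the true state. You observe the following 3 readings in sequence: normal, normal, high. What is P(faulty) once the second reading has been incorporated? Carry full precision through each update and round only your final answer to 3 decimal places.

After 'normal': P(faulty) = 0.4·0.5000 / (0.4·0.5000 + 0.7·0.5000) ≈ 0.3636
After 'normal': P(faulty) = 0.4·0.3636 / (0.4·0.3636 + 0.7·0.6364) ≈ 0.2462

0.246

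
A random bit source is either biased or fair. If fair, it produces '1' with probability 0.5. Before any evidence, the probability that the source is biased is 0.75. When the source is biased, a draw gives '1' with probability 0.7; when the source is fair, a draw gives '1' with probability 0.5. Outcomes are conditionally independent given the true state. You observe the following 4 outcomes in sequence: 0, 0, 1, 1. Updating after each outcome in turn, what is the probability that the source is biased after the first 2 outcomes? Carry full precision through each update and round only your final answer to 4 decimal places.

0.5192

After '0': P(biased) = 0.3·0.7500 / (0.3·0.7500 + 0.5·0.2500) ≈ 0.6429
After '0': P(biased) = 0.3·0.6429 / (0.3·0.6429 + 0.5·0.3571) ≈ 0.5192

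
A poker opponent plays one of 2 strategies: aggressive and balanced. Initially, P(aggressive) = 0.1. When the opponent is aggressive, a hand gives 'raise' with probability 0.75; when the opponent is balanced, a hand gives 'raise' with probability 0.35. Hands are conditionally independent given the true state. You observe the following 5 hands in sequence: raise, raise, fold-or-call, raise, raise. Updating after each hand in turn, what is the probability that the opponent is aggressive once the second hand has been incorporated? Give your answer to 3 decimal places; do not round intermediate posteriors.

0.338

Each posterior becomes the prior for the next update.
After 'raise': P(aggressive) = 0.75·0.1000 / (0.75·0.1000 + 0.35·0.9000) ≈ 0.1923
After 'raise': P(aggressive) = 0.75·0.1923 / (0.75·0.1923 + 0.35·0.8077) ≈ 0.3378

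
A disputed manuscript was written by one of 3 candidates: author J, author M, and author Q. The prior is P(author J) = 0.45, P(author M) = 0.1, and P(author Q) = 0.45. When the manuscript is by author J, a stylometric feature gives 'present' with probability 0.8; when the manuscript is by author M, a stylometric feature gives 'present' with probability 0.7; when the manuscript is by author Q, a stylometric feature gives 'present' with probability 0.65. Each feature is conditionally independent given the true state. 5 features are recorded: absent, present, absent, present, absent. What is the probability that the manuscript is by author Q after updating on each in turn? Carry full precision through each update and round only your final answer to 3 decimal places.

0.692

After 'absent': normaliser = 0.2·0.4500 + 0.3·0.1000 + 0.35·0.4500; P(author J) ≈ 0.3243, P(author M) ≈ 0.1081, P(author Q) ≈ 0.5676
After 'present': normaliser = 0.8·0.3243 + 0.7·0.1081 + 0.65·0.5676; P(author J) ≈ 0.3685, P(author M) ≈ 0.1075, P(author Q) ≈ 0.5240
After 'absent': normaliser = 0.2·0.3685 + 0.3·0.1075 + 0.35·0.5240; P(author J) ≈ 0.2547, P(author M) ≈ 0.1114, P(author Q) ≈ 0.6338
After 'present': normaliser = 0.8·0.2547 + 0.7·0.1114 + 0.65·0.6338; P(author J) ≈ 0.2937, P(author M) ≈ 0.1124, P(author Q) ≈ 0.5938
After 'absent': normaliser = 0.2·0.2937 + 0.3·0.1124 + 0.35·0.5938; P(author J) ≈ 0.1956, P(author M) ≈ 0.1123, P(author Q) ≈ 0.6921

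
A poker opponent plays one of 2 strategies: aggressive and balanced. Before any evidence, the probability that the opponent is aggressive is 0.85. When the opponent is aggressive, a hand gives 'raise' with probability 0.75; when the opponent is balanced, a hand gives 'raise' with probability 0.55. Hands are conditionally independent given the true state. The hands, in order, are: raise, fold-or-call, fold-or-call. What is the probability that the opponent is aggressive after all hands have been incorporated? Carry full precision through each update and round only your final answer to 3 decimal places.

After 'raise': P(aggressive) = 0.75·0.8500 / (0.75·0.8500 + 0.55·0.1500) ≈ 0.8854
After 'fold-or-call': P(aggressive) = 0.25·0.8854 / (0.25·0.8854 + 0.45·0.1146) ≈ 0.8111
After 'fold-or-call': P(aggressive) = 0.25·0.8111 / (0.25·0.8111 + 0.45·0.1889) ≈ 0.7046

0.705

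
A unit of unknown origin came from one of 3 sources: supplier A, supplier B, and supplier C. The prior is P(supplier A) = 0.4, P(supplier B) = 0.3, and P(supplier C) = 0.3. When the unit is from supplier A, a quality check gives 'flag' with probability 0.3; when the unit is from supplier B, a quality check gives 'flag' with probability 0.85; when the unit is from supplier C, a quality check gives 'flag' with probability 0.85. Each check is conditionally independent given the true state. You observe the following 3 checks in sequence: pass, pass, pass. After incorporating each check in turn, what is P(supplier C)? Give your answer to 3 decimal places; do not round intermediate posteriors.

After 'pass': normaliser = 0.7·0.4000 + 0.15·0.3000 + 0.15·0.3000; P(supplier A) ≈ 0.7568, P(supplier B) ≈ 0.1216, P(supplier C) ≈ 0.1216
After 'pass': normaliser = 0.7·0.7568 + 0.15·0.1216 + 0.15·0.1216; P(supplier A) ≈ 0.9356, P(supplier B) ≈ 0.0322, P(supplier C) ≈ 0.0322
After 'pass': normaliser = 0.7·0.9356 + 0.15·0.0322 + 0.15·0.0322; P(supplier A) ≈ 0.9855, P(supplier B) ≈ 0.0073, P(supplier C) ≈ 0.0073

0.007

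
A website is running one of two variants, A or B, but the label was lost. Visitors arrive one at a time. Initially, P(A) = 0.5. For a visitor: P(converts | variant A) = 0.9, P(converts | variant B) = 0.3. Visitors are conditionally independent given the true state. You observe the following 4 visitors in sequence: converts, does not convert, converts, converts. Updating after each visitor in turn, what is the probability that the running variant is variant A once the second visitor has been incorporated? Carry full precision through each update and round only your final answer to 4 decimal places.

0.3000

After 'converts': P(A) = 0.9·0.5000 / (0.9·0.5000 + 0.3·0.5000) ≈ 0.7500
After 'does not convert': P(A) = 0.1·0.7500 / (0.1·0.7500 + 0.7·0.2500) ≈ 0.3000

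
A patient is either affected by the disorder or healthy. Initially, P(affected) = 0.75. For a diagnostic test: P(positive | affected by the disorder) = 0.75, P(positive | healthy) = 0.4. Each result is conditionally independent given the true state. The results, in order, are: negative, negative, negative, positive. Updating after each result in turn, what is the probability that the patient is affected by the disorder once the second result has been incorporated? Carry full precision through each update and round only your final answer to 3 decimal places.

After 'negative': P(affected) = 0.25·0.7500 / (0.25·0.7500 + 0.6·0.2500) ≈ 0.5556
After 'negative': P(affected) = 0.25·0.5556 / (0.25·0.5556 + 0.6·0.4444) ≈ 0.3425

0.342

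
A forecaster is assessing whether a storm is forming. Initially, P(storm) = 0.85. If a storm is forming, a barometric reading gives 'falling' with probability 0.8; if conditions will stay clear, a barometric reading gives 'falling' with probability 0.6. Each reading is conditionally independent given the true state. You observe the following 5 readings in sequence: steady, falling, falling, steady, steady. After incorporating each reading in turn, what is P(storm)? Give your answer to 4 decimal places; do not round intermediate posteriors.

0.5574

After 'steady': P(storm) = 0.2·0.8500 / (0.2·0.8500 + 0.4·0.1500) ≈ 0.7391
After 'falling': P(storm) = 0.8·0.7391 / (0.8·0.7391 + 0.6·0.2609) ≈ 0.7907
After 'falling': P(storm) = 0.8·0.7907 / (0.8·0.7907 + 0.6·0.2093) ≈ 0.8344
After 'steady': P(storm) = 0.2·0.8344 / (0.2·0.8344 + 0.4·0.1656) ≈ 0.7158
After 'steady': P(storm) = 0.2·0.7158 / (0.2·0.7158 + 0.4·0.2842) ≈ 0.5574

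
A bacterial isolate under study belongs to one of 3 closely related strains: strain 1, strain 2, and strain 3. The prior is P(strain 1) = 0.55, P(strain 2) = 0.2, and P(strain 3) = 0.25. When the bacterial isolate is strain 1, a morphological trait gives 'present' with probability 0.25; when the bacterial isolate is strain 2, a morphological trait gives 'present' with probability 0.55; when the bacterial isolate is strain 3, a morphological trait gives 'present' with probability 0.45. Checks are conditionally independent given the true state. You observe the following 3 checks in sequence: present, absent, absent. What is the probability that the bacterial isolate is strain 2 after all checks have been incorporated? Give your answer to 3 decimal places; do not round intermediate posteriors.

Each posterior becomes the prior for the next update.
After 'present': normaliser = 0.25·0.5500 + 0.55·0.2000 + 0.45·0.2500; P(strain 1) ≈ 0.3819, P(strain 2) ≈ 0.3056, P(strain 3) ≈ 0.3125
After 'absent': normaliser = 0.75·0.3819 + 0.45·0.3056 + 0.55·0.3125; P(strain 1) ≈ 0.4808, P(strain 2) ≈ 0.2308, P(strain 3) ≈ 0.2885
After 'absent': normaliser = 0.75·0.4808 + 0.45·0.2308 + 0.55·0.2885; P(strain 1) ≈ 0.5787, P(strain 2) ≈ 0.1667, P(strain 3) ≈ 0.2546

0.167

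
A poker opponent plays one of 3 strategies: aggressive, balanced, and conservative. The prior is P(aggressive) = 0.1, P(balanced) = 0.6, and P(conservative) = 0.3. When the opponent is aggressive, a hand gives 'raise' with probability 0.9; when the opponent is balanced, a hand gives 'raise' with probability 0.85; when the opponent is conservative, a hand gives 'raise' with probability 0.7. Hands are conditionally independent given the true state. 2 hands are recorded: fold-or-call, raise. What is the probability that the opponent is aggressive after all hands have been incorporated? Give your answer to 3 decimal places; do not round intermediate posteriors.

After 'fold-or-call': normaliser = 0.1·0.1000 + 0.15·0.6000 + 0.3·0.3000; P(aggressive) ≈ 0.0526, P(balanced) ≈ 0.4737, P(conservative) ≈ 0.4737
After 'raise': normaliser = 0.9·0.0526 + 0.85·0.4737 + 0.7·0.4737; P(aggressive) ≈ 0.0606, P(balanced) ≈ 0.5152, P(conservative) ≈ 0.4242

0.061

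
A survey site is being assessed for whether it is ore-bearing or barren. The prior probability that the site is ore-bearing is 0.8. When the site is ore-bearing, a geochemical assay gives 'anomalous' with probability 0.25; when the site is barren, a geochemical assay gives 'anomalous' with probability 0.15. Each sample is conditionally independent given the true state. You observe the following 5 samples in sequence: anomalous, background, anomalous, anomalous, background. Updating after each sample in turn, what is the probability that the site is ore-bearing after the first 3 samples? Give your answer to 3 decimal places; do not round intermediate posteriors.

0.907

After 'anomalous': P(ore) = 0.25·0.8000 / (0.25·0.8000 + 0.15·0.2000) ≈ 0.8696
After 'background': P(ore) = 0.75·0.8696 / (0.75·0.8696 + 0.85·0.1304) ≈ 0.8547
After 'anomalous': P(ore) = 0.25·0.8547 / (0.25·0.8547 + 0.15·0.1453) ≈ 0.9074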